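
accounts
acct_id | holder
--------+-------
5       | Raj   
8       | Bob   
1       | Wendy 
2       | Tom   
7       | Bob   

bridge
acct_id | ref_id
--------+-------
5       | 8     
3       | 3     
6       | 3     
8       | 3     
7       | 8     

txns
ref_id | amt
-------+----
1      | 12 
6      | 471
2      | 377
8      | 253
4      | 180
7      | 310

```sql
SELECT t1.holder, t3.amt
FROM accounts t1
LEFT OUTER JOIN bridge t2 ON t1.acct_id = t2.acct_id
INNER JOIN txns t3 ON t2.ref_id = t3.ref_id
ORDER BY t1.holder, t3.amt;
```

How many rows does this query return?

2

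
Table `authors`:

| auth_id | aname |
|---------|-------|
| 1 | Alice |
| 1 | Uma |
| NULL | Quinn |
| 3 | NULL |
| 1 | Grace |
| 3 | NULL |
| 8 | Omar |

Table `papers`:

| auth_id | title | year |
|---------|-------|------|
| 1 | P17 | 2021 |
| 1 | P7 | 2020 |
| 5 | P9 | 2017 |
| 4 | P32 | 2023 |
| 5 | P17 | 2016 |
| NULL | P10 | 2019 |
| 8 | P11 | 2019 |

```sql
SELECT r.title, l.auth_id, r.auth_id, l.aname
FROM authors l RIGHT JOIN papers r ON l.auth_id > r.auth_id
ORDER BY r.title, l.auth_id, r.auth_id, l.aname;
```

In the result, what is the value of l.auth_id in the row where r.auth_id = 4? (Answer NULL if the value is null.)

8

RIGHT JOIN keeps every row from `papers`; unmatched rows get NULL for `authors`'s columns.
Matching on l.auth_id > r.auth_id. A NULL in a compared column never satisfies the condition.
- l (auth_id=1) has no partner in r.
- l (auth_id=1) has no partner in r.
- l (auth_id=NULL) has no partner in r.
- l (auth_id=3) pairs with 2 row(s) of r.
- l (auth_id=1) has no partner in r.
- l (auth_id=3) pairs with 2 row(s) of r.
- l (auth_id=8) pairs with 5 row(s) of r.
- 2 row(s) from r found no l partner → padded with NULL.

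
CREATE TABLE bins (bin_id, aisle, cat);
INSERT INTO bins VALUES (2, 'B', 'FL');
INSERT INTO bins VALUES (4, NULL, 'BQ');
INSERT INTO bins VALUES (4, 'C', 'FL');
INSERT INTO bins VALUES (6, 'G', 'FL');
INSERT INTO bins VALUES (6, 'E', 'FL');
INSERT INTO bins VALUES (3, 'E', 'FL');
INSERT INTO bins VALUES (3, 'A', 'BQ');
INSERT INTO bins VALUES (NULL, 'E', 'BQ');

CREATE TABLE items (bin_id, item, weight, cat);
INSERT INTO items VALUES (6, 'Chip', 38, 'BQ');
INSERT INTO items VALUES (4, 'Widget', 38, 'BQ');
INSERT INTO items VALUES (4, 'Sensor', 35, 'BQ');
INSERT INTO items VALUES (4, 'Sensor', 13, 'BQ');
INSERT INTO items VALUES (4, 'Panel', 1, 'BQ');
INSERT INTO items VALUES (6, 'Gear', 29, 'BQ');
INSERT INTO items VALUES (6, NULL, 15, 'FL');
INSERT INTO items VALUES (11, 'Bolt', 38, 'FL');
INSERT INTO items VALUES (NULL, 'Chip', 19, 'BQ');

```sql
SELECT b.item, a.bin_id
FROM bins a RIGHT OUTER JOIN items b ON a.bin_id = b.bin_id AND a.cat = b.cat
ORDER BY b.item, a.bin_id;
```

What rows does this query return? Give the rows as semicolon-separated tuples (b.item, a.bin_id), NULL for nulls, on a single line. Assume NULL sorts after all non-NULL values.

RIGHT JOIN keeps every row from `items`; unmatched rows get NULL for `bins`'s columns.
Matching on a.bin_id = b.bin_id AND a.cat = b.cat. A NULL in a compared column never satisfies the condition.
Matched pairs: 6; unmatched b rows kept: 4.

(Bolt, NULL); (Chip, NULL); (Chip, NULL); (Gear, NULL); (Panel, 4); (Sensor, 4); (Sensor, 4); (Widget, 4); (NULL, 6); (NULL, 6)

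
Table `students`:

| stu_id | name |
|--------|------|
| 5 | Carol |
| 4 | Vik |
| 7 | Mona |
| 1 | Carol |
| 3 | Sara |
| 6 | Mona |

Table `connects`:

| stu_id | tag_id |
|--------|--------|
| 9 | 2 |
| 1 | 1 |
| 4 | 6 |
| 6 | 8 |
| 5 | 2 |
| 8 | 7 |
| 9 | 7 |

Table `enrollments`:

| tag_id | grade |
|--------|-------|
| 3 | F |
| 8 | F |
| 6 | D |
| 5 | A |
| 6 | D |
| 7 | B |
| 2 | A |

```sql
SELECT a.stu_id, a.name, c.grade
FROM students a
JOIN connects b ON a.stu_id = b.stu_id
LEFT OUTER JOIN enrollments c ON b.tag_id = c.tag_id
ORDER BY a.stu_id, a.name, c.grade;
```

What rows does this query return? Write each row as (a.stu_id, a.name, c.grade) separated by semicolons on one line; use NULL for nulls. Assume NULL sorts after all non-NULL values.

(1, Carol, NULL); (4, Vik, D); (4, Vik, D); (5, Carol, A); (6, Mona, F)

Joins associate left-to-right: students INNER JOIN connects on stu_id gives 4 intermediate row(s).
Then LEFT JOIN `enrollments c` on tag_id: each of those 4 rows is kept; rows whose b.tag_id has no match in c get NULL for c's columns.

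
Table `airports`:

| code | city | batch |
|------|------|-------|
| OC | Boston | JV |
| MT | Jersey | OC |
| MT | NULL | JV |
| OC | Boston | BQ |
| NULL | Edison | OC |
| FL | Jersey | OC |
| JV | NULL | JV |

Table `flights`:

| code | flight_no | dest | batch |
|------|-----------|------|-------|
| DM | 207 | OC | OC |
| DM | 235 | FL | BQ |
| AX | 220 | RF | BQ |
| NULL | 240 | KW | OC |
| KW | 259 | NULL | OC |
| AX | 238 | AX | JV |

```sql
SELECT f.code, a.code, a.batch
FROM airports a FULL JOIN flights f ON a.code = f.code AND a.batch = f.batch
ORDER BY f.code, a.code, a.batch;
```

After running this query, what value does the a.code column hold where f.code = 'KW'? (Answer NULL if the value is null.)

FULL OUTER JOIN keeps every row from both sides; unmatched rows get NULL for the other side's columns.
Matching on a.code = f.code AND a.batch = f.batch. A NULL in a compared column never satisfies the condition.
- a row (code=OC, batch=JV): no match → kept, f columns NULL.
- a row (code=MT, batch=OC): no match → kept, f columns NULL.
- a row (code=MT, batch=JV): no match → kept, f columns NULL.
- a row (code=OC, batch=BQ): no match → kept, f columns NULL.
- a row (code=NULL, batch=OC): no match → kept, f columns NULL.
- a row (code=FL, batch=OC): no match → kept, f columns NULL.
- a row (code=JV, batch=JV): no match → kept, f columns NULL.
- 6 f row(s) had no a match → kept, a columns NULL.

NULL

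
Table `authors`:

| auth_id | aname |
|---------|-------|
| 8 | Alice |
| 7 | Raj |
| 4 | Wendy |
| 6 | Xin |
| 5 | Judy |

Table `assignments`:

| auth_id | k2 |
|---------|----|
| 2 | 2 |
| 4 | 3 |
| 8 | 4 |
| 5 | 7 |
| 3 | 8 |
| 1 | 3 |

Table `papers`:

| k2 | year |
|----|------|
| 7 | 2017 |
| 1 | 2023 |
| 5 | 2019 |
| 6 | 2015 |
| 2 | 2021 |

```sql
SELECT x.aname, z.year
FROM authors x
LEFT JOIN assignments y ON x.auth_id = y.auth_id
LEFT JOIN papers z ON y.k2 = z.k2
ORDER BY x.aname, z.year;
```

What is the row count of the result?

Step 1 — x LEFT JOIN y on auth_id → 5 row(s).
Then LEFT JOIN `papers z` on k2: each of those 5 rows is kept; rows whose y.k2 has no match in z get NULL for z's columns.
Result: 5 row(s).

5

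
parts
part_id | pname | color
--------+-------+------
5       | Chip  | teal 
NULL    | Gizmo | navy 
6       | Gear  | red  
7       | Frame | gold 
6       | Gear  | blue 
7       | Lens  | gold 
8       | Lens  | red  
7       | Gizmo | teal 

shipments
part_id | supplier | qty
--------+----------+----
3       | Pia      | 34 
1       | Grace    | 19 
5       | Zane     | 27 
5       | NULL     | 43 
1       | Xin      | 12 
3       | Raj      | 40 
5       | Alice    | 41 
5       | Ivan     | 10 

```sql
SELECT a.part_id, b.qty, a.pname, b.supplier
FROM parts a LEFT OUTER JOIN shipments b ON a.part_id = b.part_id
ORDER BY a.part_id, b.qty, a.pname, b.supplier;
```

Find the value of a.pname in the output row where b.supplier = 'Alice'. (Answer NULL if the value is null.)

Chip

LEFT JOIN keeps every row from `parts`; unmatched rows get NULL for `shipments`'s columns.
Matching on a.part_id = b.part_id. A NULL in a compared column never satisfies the condition.
- a row (part_id=5): matches 4 b row(s) → 4 output row(s).
- a row (part_id=NULL): no match → kept, b columns NULL.
- a row (part_id=6): no match → kept, b columns NULL.
- a row (part_id=7): no match → kept, b columns NULL.
- a row (part_id=6): no match → kept, b columns NULL.
- a row (part_id=7): no match → kept, b columns NULL.
- a row (part_id=8): no match → kept, b columns NULL.
- a row (part_id=7): no match → kept, b columns NULL.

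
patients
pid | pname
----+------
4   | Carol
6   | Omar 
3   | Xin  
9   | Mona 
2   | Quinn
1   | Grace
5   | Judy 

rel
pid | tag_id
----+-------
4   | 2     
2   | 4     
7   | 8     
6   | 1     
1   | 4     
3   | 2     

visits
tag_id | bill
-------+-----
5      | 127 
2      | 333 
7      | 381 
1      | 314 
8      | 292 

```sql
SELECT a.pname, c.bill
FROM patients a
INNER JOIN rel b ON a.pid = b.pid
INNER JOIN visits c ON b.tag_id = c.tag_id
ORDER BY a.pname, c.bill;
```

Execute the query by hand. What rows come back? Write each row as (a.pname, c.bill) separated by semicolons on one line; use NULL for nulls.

Evaluate left to right. First `patients a INNER JOIN rel b` on pid: 5 row(s).
Then INNER JOIN `visits c` on tag_id: keep only rows whose b.tag_id appears in c.

(Carol, 333); (Omar, 314); (Xin, 333)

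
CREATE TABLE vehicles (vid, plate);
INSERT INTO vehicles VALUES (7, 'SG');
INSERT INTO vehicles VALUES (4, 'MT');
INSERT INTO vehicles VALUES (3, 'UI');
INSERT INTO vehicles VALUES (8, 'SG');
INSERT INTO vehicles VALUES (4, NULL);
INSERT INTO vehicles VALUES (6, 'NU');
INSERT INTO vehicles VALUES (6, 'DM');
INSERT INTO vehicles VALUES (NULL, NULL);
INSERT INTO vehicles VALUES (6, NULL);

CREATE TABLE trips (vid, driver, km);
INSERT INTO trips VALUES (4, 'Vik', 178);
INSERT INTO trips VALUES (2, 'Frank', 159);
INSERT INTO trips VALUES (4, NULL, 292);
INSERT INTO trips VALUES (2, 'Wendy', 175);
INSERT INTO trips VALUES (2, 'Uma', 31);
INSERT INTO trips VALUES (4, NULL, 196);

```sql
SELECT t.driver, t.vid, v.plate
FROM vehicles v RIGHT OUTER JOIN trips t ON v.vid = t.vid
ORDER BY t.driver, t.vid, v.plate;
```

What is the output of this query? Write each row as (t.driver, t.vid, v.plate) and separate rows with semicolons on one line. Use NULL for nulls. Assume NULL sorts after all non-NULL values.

(Frank, 2, NULL); (Uma, 2, NULL); (Vik, 4, MT); (Vik, 4, NULL); (Wendy, 2, NULL); (NULL, 4, MT); (NULL, 4, MT); (NULL, 4, NULL); (NULL, 4, NULL)

RIGHT JOIN keeps every row from `trips`; unmatched rows get NULL for `vehicles`'s columns.
Matching on v.vid = t.vid. A NULL in a compared column never satisfies the condition.
Matched pairs: 6; unmatched t rows kept: 3.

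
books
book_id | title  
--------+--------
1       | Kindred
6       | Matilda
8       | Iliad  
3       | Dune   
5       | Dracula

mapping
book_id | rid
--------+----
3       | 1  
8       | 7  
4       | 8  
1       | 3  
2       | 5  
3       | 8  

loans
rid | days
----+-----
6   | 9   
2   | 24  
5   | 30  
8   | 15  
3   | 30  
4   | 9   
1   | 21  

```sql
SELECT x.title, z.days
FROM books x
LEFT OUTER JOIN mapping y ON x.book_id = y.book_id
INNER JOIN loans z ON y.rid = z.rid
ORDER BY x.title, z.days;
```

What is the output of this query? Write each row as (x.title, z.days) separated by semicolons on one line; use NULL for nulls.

(Dune, 15); (Dune, 21); (Kindred, 30)

Joins associate left-to-right: books LEFT JOIN mapping on book_id gives 6 intermediate row(s).
Then INNER JOIN `loans z` on rid: keep only rows whose y.rid appears in z.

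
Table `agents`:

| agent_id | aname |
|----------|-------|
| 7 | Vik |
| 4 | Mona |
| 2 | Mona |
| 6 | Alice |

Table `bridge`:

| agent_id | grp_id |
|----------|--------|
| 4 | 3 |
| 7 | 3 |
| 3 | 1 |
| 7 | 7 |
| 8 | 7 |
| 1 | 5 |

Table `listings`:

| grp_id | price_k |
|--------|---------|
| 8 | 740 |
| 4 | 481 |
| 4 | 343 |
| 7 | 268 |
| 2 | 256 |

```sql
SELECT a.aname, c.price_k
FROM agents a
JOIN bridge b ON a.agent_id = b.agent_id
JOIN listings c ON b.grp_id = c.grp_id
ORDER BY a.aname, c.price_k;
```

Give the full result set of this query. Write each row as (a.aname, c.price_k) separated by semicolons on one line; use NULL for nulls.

Joins associate left-to-right: agents INNER JOIN bridge on agent_id gives 3 intermediate row(s).
Then INNER JOIN `listings c` on grp_id: keep only rows whose b.grp_id appears in c.

(Vik, 268)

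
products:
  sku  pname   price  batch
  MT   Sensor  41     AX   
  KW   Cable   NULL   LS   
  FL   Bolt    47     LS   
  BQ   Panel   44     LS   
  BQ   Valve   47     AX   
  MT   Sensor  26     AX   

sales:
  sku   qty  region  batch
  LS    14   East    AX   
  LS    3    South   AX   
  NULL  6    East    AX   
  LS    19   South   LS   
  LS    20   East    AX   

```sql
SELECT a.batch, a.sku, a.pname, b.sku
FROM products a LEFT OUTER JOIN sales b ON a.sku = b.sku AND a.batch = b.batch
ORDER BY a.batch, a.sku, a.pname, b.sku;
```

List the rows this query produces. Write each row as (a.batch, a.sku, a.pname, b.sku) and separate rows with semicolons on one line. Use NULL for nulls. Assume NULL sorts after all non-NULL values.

(AX, BQ, Valve, NULL); (AX, MT, Sensor, NULL); (AX, MT, Sensor, NULL); (LS, BQ, Panel, NULL); (LS, FL, Bolt, NULL); (LS, KW, Cable, NULL)

LEFT JOIN keeps every row from `products`; unmatched rows get NULL for `sales`'s columns.
Matching on a.sku = b.sku AND a.batch = b.batch. A NULL in a compared column never satisfies the condition.
- a (sku=MT, batch=AX) has no partner → padded with NULL.
- a (sku=KW, batch=LS) has no partner → padded with NULL.
- a (sku=FL, batch=LS) has no partner → padded with NULL.
- a (sku=BQ, batch=LS) has no partner → padded with NULL.
- a (sku=BQ, batch=AX) has no partner → padded with NULL.
- a (sku=MT, batch=AX) has no partner → padded with NULL.
After projecting and ordering:
a.batch | a.sku | a.pname | b.sku
AX | BQ | Valve | NULL
AX | MT | Sensor | NULL
AX | MT | Sensor | NULL
LS | BQ | Panel | NULL
LS | FL | Bolt | NULL
LS | KW | Cable | NULL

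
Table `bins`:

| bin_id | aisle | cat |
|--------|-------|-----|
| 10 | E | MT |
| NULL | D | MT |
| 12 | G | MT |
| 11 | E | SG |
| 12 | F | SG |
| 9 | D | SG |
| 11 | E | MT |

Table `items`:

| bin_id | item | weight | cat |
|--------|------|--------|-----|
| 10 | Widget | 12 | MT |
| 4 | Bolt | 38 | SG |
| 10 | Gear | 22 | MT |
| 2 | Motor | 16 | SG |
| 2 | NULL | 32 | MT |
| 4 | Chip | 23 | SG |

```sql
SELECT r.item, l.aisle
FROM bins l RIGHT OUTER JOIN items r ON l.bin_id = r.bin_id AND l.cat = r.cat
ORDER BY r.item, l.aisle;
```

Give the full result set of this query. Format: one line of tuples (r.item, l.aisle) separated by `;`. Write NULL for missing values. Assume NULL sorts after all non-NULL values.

(Bolt, NULL); (Chip, NULL); (Gear, E); (Motor, NULL); (Widget, E); (NULL, NULL)

RIGHT JOIN keeps every row from `items`; unmatched rows get NULL for `bins`'s columns.
Matching on l.bin_id = r.bin_id AND l.cat = r.cat. A NULL in a compared column never satisfies the condition.
- l row (bin_id=10, cat=MT): matches 2 r row(s) → 2 output row(s).
- l row (bin_id=NULL, cat=MT): no match.
- l row (bin_id=12, cat=MT): no match.
- l row (bin_id=11, cat=SG): no match.
- l row (bin_id=12, cat=SG): no match.
- l row (bin_id=9, cat=SG): no match.
- l row (bin_id=11, cat=MT): no match.
- 4 r row(s) had no l match → kept, l columns NULL.
After projecting and ordering:
r.item | l.aisle
Bolt | NULL
Chip | NULL
Gear | E
Motor | NULL
Widget | E
NULL | NULL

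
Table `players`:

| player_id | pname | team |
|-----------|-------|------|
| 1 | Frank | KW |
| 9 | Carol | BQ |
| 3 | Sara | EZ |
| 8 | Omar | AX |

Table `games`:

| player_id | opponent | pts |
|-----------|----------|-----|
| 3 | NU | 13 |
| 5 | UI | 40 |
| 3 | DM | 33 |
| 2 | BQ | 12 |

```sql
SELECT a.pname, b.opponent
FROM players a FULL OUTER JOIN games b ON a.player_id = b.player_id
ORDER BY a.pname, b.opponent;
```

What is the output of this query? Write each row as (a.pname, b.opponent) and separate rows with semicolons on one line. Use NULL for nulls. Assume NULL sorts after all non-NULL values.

FULL OUTER JOIN keeps every row from both sides; unmatched rows get NULL for the other side's columns.
Matching on a.player_id = b.player_id.
- player_id=1: no b row matches, row kept with b columns NULL.
- player_id=9: no b row matches, row kept with b columns NULL.
- player_id=3: 2 matching b row(s), so 2 row(s) emitted.
- player_id=8: no b row matches, row kept with b columns NULL.
- 2 row(s) from b found no a partner → padded with NULL.
After projecting and ordering:
a.pname | b.opponent
Carol | NULL
Frank | NULL
Omar | NULL
Sara | DM
Sara | NU
NULL | BQ
NULL | UI

(Carol, NULL); (Frank, NULL); (Omar, NULL); (Sara, DM); (Sara, NU); (NULL, BQ); (NULL, UI)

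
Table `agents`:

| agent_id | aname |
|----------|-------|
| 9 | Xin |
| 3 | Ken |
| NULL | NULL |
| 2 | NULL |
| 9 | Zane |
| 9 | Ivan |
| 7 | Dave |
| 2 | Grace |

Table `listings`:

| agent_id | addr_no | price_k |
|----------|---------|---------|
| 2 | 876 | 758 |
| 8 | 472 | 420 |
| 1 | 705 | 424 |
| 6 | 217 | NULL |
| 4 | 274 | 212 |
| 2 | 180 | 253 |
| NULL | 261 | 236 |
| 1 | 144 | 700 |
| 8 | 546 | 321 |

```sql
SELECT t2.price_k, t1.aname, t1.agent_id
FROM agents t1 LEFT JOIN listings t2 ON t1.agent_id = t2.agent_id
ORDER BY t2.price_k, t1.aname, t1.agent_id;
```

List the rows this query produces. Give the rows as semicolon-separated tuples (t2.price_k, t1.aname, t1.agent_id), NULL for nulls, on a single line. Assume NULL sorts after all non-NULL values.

LEFT JOIN keeps every row from `agents`; unmatched rows get NULL for `listings`'s columns.
Matching on t1.agent_id = t2.agent_id. A NULL in a compared column never satisfies the condition.
- t1 (agent_id=9) has no partner → padded with NULL.
- t1 (agent_id=3) has no partner → padded with NULL.
- t1 (agent_id=NULL) has no partner → padded with NULL.
- t1 (agent_id=2) pairs with 2 row(s) of t2.
- t1 (agent_id=9) has no partner → padded with NULL.
- t1 (agent_id=9) has no partner → padded with NULL.
- t1 (agent_id=7) has no partner → padded with NULL.
- t1 (agent_id=2) pairs with 2 row(s) of t2.
After projecting and ordering:
t2.price_k | t1.aname | t1.agent_id
253 | Grace | 2
253 | NULL | 2
758 | Grace | 2
758 | NULL | 2
NULL | Dave | 7
NULL | Ivan | 9
NULL | Ken | 3
NULL | Xin | 9
NULL | Zane | 9
NULL | NULL | NULL

(253, Grace, 2); (253, NULL, 2); (758, Grace, 2); (758, NULL, 2); (NULL, Dave, 7); (NULL, Ivan, 9); (NULL, Ken, 3); (NULL, Xin, 9); (NULL, Zane, 9); (NULL, NULL, NULL)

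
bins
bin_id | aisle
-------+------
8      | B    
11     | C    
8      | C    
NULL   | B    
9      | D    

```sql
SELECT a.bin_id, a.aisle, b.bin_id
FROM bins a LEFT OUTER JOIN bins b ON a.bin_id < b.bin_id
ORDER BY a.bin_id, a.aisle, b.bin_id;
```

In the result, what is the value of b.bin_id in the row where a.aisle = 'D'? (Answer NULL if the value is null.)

LEFT JOIN keeps every row from `bins a`; unmatched rows get NULL for `bins b`'s columns.
Matching on a.bin_id < b.bin_id. A NULL in a compared column never satisfies the condition.
- a (bin_id=8) pairs with 2 row(s) of b.
- a (bin_id=11) has no partner → padded with NULL.
- a (bin_id=8) pairs with 2 row(s) of b.
- a (bin_id=NULL) has no partner → padded with NULL.
- a (bin_id=9) pairs with 1 row(s) of b.

11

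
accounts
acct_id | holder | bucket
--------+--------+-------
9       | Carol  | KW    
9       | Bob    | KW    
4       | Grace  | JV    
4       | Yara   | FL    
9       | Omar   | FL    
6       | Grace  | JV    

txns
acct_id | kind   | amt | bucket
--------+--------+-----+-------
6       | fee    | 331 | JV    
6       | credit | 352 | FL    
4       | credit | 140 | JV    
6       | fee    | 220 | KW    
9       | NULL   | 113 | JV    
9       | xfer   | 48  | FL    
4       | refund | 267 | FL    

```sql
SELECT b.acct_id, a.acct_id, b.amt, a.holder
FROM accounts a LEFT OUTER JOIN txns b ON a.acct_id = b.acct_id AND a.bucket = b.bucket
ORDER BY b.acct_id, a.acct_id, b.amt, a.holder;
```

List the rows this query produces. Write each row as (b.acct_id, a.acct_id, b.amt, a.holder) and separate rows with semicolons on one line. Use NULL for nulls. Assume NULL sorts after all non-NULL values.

(4, 4, 140, Grace); (4, 4, 267, Yara); (6, 6, 331, Grace); (9, 9, 48, Omar); (NULL, 9, NULL, Bob); (NULL, 9, NULL, Carol)

LEFT JOIN keeps every row from `accounts`; unmatched rows get NULL for `txns`'s columns.
Matching on a.acct_id = b.acct_id AND a.bucket = b.bucket.
- acct_id=9, bucket=KW: no b row matches, row kept with b columns NULL.
- acct_id=9, bucket=KW: no b row matches, row kept with b columns NULL.
- acct_id=4, bucket=JV: 1 matching b row(s), so 1 row(s) emitted.
- acct_id=4, bucket=FL: 1 matching b row(s), so 1 row(s) emitted.
- acct_id=9, bucket=FL: 1 matching b row(s), so 1 row(s) emitted.
- acct_id=6, bucket=JV: 1 matching b row(s), so 1 row(s) emitted.
After projecting and ordering:
b.acct_id | a.acct_id | b.amt | a.holder
4 | 4 | 140 | Grace
4 | 4 | 267 | Yara
6 | 6 | 331 | Grace
9 | 9 | 48 | Omar
NULL | 9 | NULL | Bob
NULL | 9 | NULL | Carol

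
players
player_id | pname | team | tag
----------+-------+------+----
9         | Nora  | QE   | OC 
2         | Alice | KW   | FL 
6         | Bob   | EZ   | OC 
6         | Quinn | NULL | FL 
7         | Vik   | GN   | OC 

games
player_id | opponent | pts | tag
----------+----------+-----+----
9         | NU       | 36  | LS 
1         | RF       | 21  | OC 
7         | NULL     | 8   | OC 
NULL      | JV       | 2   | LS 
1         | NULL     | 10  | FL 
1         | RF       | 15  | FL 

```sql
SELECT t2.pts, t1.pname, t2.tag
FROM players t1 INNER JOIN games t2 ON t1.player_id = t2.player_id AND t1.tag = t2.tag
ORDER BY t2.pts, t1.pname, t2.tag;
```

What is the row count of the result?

INNER JOIN keeps only pairs where the ON condition holds.
Matching on t1.player_id = t2.player_id AND t1.tag = t2.tag. A NULL in a compared column never satisfies the condition.
- player_id=9, tag=OC: no matching t2 row, dropped.
- player_id=2, tag=FL: no matching t2 row, dropped.
- player_id=6, tag=OC: no matching t2 row, dropped.
- player_id=6, tag=FL: no matching t2 row, dropped.
- player_id=7, tag=OC: 1 matching t2 row(s), so 1 row(s) emitted.
Total: 1 rows.

1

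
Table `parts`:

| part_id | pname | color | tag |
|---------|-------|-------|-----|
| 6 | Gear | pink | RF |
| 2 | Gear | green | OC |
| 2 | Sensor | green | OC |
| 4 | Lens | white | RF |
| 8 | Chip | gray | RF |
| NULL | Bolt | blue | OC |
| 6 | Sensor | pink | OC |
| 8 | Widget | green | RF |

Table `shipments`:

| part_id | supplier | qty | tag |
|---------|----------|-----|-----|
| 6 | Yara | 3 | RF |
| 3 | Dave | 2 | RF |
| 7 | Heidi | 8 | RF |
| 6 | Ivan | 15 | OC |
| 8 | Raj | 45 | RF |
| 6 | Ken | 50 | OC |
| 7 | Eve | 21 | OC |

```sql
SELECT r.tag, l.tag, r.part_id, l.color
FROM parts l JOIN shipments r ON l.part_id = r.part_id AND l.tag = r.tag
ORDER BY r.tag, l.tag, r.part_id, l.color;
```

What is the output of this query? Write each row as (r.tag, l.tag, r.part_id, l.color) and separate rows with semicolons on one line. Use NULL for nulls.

(OC, OC, 6, pink); (OC, OC, 6, pink); (RF, RF, 6, pink); (RF, RF, 8, gray); (RF, RF, 8, green)

INNER JOIN keeps only pairs where the ON condition holds.
Matching on l.part_id = r.part_id AND l.tag = r.tag. A NULL in a compared column never satisfies the condition.
Matched pairs: 5.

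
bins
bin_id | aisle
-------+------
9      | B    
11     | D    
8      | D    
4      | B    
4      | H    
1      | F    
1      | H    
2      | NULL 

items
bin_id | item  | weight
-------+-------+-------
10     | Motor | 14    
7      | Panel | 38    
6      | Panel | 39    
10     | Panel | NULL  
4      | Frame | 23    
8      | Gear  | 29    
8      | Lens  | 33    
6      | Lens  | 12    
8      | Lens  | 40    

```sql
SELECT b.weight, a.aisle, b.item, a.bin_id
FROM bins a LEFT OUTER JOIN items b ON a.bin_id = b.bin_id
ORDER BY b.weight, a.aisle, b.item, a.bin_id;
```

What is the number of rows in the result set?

LEFT JOIN keeps every row from `bins`; unmatched rows get NULL for `items`'s columns.
Matching on a.bin_id = b.bin_id.
- bin_id=9: no b row matches, row kept with b columns NULL.
- bin_id=11: no b row matches, row kept with b columns NULL.
- bin_id=8: 3 matching b row(s), so 3 row(s) emitted.
- bin_id=4: 1 matching b row(s), so 1 row(s) emitted.
- bin_id=4: 1 matching b row(s), so 1 row(s) emitted.
- bin_id=1: no b row matches, row kept with b columns NULL.
- bin_id=1: no b row matches, row kept with b columns NULL.
- bin_id=2: no b row matches, row kept with b columns NULL.
Total: 5 matched + 5 padded = 10 rows.

10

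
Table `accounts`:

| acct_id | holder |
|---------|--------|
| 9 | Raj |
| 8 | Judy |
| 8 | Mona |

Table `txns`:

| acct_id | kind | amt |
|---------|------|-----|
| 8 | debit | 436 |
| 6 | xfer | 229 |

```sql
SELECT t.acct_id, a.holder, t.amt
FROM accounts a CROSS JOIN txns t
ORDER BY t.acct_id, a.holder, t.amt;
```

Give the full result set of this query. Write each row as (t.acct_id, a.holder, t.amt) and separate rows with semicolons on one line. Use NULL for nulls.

(6, Judy, 229); (6, Mona, 229); (6, Raj, 229); (8, Judy, 436); (8, Mona, 436); (8, Raj, 436)

CROSS JOIN pairs every row of `accounts` with every row of `txns`: 3 × 2 = 6 rows.
After projecting and ordering:
t.acct_id | a.holder | t.amt
6 | Judy | 229
6 | Mona | 229
6 | Raj | 229
8 | Judy | 436
8 | Mona | 436
8 | Raj | 436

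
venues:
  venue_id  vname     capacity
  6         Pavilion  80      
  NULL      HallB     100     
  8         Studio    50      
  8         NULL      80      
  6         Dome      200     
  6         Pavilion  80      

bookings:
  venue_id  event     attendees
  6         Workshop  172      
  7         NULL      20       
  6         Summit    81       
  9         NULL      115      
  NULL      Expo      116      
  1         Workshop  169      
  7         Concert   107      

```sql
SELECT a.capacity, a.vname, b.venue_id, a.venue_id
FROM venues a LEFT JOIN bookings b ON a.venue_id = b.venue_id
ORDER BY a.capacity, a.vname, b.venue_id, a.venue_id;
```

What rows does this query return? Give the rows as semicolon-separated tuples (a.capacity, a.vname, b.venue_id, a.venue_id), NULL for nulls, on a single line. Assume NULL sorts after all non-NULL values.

LEFT JOIN keeps every row from `venues`; unmatched rows get NULL for `bookings`'s columns.
Matching on a.venue_id = b.venue_id. A NULL in a compared column never satisfies the condition.
Matched pairs: 6; unmatched a rows kept: 3.

(50, Studio, NULL, 8); (80, Pavilion, 6, 6); (80, Pavilion, 6, 6); (80, Pavilion, 6, 6); (80, Pavilion, 6, 6); (80, NULL, NULL, 8); (100, HallB, NULL, NULL); (200, Dome, 6, 6); (200, Dome, 6, 6)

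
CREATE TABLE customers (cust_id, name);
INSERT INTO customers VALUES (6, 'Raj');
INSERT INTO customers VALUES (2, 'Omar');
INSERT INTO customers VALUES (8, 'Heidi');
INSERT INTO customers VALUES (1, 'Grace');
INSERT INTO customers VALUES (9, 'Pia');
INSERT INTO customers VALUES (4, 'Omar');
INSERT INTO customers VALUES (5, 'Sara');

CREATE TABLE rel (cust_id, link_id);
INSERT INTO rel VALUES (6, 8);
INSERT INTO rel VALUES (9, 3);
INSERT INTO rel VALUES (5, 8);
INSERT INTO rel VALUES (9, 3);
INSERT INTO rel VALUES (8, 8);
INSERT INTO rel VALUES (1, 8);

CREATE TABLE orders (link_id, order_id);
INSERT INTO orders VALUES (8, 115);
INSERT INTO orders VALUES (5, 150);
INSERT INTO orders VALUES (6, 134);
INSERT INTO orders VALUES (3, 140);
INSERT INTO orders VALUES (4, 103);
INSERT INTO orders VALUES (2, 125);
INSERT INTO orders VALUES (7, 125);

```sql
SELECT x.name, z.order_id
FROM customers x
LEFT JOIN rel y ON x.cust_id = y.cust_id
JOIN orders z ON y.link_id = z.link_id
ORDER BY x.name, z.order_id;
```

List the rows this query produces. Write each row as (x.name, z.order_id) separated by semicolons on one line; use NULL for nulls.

(Grace, 115); (Heidi, 115); (Pia, 140); (Pia, 140); (Raj, 115); (Sara, 115)

Joins associate left-to-right: customers LEFT JOIN rel on cust_id gives 8 intermediate row(s).
Then INNER JOIN `orders z` on link_id: keep only rows whose y.link_id appears in z.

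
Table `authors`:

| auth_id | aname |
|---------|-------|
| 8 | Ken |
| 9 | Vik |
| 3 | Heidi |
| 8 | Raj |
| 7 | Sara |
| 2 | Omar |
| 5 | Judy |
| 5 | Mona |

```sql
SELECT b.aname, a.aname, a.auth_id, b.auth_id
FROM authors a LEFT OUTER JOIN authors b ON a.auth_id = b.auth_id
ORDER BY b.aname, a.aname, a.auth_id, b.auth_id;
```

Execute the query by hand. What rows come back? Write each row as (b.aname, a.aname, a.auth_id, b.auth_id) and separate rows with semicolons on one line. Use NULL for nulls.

LEFT JOIN keeps every row from `authors a`; unmatched rows get NULL for `authors b`'s columns.
Matching on a.auth_id = b.auth_id.
- a (auth_id=8) pairs with 2 row(s) of b.
- a (auth_id=9) pairs with 1 row(s) of b.
- a (auth_id=3) pairs with 1 row(s) of b.
- a (auth_id=8) pairs with 2 row(s) of b.
- a (auth_id=7) pairs with 1 row(s) of b.
- a (auth_id=2) pairs with 1 row(s) of b.
- a (auth_id=5) pairs with 2 row(s) of b.
- a (auth_id=5) pairs with 2 row(s) of b.

(Heidi, Heidi, 3, 3); (Judy, Judy, 5, 5); (Judy, Mona, 5, 5); (Ken, Ken, 8, 8); (Ken, Raj, 8, 8); (Mona, Judy, 5, 5); (Mona, Mona, 5, 5); (Omar, Omar, 2, 2); (Raj, Ken, 8, 8); (Raj, Raj, 8, 8); (Sara, Sara, 7, 7); (Vik, Vik, 9, 9)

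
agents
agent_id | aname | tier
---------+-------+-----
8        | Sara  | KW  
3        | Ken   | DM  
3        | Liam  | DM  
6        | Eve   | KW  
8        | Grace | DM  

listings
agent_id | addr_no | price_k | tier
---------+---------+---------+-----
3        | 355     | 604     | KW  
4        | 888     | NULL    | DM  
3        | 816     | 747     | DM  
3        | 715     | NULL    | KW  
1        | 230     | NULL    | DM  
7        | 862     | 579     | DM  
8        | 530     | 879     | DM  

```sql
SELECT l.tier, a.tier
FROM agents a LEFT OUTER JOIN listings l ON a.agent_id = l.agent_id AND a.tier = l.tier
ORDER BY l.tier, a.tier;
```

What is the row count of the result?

5

LEFT JOIN keeps every row from `agents`; unmatched rows get NULL for `listings`'s columns.
Matching on a.agent_id = l.agent_id AND a.tier = l.tier.
- a[0] agent_id=8, tier=KW → no match; kept with NULLs on the l side.
- a[1] agent_id=3, tier=DM → 1 match(es) in l → 1 row(s).
- a[2] agent_id=3, tier=DM → 1 match(es) in l → 1 row(s).
- a[3] agent_id=6, tier=KW → no match; kept with NULLs on the l side.
- a[4] agent_id=8, tier=DM → 1 match(es) in l → 1 row(s).
Total: 3 matched + 2 padded = 5 rows.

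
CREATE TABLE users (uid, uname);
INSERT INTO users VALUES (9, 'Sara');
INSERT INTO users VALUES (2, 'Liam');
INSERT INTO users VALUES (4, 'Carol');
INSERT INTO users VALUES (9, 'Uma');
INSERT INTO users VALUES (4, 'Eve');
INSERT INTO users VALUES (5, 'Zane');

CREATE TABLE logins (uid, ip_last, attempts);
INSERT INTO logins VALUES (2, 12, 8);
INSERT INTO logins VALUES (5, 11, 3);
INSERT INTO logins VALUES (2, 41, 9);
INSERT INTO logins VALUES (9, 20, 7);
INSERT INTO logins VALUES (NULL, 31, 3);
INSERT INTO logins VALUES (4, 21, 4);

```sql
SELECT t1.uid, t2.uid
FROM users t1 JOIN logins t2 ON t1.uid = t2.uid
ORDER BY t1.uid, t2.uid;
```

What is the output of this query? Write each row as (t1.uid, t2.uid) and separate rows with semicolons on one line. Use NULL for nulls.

INNER JOIN keeps only pairs where the ON condition holds.
Matching on t1.uid = t2.uid. A NULL in a compared column never satisfies the condition.
- uid=9: 1 matching t2 row(s), so 1 row(s) emitted.
- uid=2: 2 matching t2 row(s), so 2 row(s) emitted.
- uid=4: 1 matching t2 row(s), so 1 row(s) emitted.
- uid=9: 1 matching t2 row(s), so 1 row(s) emitted.
- uid=4: 1 matching t2 row(s), so 1 row(s) emitted.
- uid=5: 1 matching t2 row(s), so 1 row(s) emitted.
After projecting and ordering:
t1.uid | t2.uid
2 | 2
2 | 2
4 | 4
4 | 4
5 | 5
9 | 9
9 | 9

(2, 2); (2, 2); (4, 4); (4, 4); (5, 5); (9, 9); (9, 9)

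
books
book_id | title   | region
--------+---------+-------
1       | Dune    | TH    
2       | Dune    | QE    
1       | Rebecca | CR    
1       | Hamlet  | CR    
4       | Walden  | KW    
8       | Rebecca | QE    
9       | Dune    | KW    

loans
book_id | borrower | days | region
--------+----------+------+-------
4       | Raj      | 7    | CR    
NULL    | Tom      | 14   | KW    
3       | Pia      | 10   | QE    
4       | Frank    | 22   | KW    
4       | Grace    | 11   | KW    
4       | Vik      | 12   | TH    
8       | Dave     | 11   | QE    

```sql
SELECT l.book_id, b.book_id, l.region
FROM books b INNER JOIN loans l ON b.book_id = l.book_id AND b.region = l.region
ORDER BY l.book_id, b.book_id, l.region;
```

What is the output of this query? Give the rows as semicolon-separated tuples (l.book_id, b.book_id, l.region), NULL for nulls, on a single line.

(4, 4, KW); (4, 4, KW); (8, 8, QE)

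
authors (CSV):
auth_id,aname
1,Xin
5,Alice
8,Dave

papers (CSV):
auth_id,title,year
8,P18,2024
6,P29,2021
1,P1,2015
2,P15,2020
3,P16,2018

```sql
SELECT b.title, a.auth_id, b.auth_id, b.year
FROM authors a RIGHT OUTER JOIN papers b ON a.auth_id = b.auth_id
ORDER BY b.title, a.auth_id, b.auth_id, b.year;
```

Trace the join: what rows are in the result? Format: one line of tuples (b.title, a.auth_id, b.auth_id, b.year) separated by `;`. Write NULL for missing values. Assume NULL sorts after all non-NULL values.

(P1, 1, 1, 2015); (P15, NULL, 2, 2020); (P16, NULL, 3, 2018); (P18, 8, 8, 2024); (P29, NULL, 6, 2021)

RIGHT JOIN keeps every row from `papers`; unmatched rows get NULL for `authors`'s columns.
Matching on a.auth_id = b.auth_id.
Matched pairs: 2; unmatched b rows kept: 3.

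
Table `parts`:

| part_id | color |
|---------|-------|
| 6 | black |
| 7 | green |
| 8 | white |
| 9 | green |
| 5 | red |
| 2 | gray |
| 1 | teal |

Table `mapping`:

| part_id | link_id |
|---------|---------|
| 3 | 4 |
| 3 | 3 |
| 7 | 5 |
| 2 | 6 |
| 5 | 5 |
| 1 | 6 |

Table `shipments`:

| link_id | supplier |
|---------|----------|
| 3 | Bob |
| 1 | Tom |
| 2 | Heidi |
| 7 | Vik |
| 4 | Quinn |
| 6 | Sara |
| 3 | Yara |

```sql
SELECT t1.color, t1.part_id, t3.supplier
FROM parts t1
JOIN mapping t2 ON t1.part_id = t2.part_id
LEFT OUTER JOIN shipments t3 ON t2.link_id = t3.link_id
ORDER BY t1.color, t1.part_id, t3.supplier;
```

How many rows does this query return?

4

Joins associate left-to-right: parts INNER JOIN mapping on part_id gives 4 intermediate row(s).
Then LEFT JOIN `shipments t3` on link_id: each of those 4 rows is kept; rows whose t2.link_id has no match in t3 get NULL for t3's columns.
Result: 4 row(s).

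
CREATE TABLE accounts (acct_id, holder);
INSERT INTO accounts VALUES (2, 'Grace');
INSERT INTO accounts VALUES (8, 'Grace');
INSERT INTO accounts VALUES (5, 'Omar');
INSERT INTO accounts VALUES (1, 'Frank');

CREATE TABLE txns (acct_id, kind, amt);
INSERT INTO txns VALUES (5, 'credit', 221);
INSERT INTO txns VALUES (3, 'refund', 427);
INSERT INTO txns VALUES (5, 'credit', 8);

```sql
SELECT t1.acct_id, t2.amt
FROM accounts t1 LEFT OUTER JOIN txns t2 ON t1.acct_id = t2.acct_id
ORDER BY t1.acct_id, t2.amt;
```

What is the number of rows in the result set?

LEFT JOIN keeps every row from `accounts`; unmatched rows get NULL for `txns`'s columns.
Matching on t1.acct_id = t2.acct_id.
Matched pairs: 2; unmatched t1 rows kept: 3.
Total: 2 matched + 3 padded = 5 rows.

5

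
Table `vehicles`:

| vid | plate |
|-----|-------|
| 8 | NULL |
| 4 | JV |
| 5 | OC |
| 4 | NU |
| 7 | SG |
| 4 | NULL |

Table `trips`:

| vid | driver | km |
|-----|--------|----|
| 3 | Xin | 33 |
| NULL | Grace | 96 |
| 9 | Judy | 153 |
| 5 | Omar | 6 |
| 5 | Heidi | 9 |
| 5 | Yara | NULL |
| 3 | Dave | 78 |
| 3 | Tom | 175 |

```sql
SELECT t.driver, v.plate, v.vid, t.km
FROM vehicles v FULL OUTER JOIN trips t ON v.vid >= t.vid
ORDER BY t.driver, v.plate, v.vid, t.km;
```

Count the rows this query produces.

29

FULL OUTER JOIN keeps every row from both sides; unmatched rows get NULL for the other side's columns.
Matching on v.vid >= t.vid. A NULL in a compared column never satisfies the condition.
- vid=8: 6 matching t row(s), so 6 row(s) emitted.
- vid=4: 3 matching t row(s), so 3 row(s) emitted.
- vid=5: 6 matching t row(s), so 6 row(s) emitted.
- vid=4: 3 matching t row(s), so 3 row(s) emitted.
- vid=7: 6 matching t row(s), so 6 row(s) emitted.
- vid=4: 3 matching t row(s), so 3 row(s) emitted.
- plus 2 unmatched t row(s), each kept with NULL v columns.
Total: 27 matched + 2 padded = 29 rows.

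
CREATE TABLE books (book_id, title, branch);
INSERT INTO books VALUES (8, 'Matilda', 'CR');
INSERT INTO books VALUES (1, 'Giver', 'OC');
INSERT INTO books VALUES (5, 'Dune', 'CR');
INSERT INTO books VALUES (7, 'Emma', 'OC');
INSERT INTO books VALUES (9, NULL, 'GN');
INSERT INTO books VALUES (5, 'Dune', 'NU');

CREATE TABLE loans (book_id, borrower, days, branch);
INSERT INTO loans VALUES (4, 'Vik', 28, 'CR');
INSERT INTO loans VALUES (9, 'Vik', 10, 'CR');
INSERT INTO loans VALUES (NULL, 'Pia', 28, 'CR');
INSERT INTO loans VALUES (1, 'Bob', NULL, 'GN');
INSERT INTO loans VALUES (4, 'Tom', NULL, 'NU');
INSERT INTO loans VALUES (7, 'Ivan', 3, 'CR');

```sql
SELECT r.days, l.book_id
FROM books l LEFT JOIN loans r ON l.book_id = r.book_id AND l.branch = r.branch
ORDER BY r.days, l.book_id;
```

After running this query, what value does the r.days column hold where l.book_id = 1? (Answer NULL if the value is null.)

NULL

LEFT JOIN keeps every row from `books`; unmatched rows get NULL for `loans`'s columns.
Matching on l.book_id = r.book_id AND l.branch = r.branch. A NULL in a compared column never satisfies the condition.
- l[0] book_id=8, branch=CR → no match; kept with NULLs on the r side.
- l[1] book_id=1, branch=OC → no match; kept with NULLs on the r side.
- l[2] book_id=5, branch=CR → no match; kept with NULLs on the r side.
- l[3] book_id=7, branch=OC → no match; kept with NULLs on the r side.
- l[4] book_id=9, branch=GN → no match; kept with NULLs on the r side.
- l[5] book_id=5, branch=NU → no match; kept with NULLs on the r side.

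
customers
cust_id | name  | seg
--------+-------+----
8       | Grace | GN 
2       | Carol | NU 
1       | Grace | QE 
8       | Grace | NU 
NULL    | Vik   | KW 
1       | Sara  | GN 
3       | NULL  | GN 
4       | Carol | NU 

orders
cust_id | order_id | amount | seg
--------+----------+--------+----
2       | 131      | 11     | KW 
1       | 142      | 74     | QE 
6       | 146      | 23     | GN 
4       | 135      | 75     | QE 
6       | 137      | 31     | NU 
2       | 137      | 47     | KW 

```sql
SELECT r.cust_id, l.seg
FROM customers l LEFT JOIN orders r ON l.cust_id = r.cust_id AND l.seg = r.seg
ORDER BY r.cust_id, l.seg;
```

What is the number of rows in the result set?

8

LEFT JOIN keeps every row from `customers`; unmatched rows get NULL for `orders`'s columns.
Matching on l.cust_id = r.cust_id AND l.seg = r.seg. A NULL in a compared column never satisfies the condition.
Matched pairs: 1; unmatched l rows kept: 7.
Total: 1 matched + 7 padded = 8 rows.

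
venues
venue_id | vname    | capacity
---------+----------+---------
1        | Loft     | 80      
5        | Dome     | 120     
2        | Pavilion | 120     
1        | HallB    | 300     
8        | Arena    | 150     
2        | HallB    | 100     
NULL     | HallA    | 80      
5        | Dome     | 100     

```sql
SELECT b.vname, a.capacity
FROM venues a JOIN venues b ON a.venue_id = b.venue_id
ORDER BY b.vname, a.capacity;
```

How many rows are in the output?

INNER JOIN keeps only pairs where the ON condition holds.
Matching on a.venue_id = b.venue_id. A NULL in a compared column never satisfies the condition.
- a[0] venue_id=1 → 2 match(es) in b → 2 row(s).
- a[1] venue_id=5 → 2 match(es) in b → 2 row(s).
- a[2] venue_id=2 → 2 match(es) in b → 2 row(s).
- a[3] venue_id=1 → 2 match(es) in b → 2 row(s).
- a[4] venue_id=8 → 1 match(es) in b → 1 row(s).
- a[5] venue_id=2 → 2 match(es) in b → 2 row(s).
- a[6] venue_id=NULL → no match; dropped.
- a[7] venue_id=5 → 2 match(es) in b → 2 row(s).
Total: 13 rows.

13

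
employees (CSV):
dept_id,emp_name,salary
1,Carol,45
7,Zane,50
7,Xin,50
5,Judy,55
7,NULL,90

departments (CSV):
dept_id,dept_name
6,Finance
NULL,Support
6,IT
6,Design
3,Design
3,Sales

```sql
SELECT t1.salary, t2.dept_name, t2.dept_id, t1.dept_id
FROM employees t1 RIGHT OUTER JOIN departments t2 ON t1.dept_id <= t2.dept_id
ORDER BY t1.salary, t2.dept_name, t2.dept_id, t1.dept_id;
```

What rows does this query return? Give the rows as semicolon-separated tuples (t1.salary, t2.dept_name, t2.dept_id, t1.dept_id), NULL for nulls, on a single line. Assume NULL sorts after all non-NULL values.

RIGHT JOIN keeps every row from `departments`; unmatched rows get NULL for `employees`'s columns.
Matching on t1.dept_id <= t2.dept_id. A NULL in a compared column never satisfies the condition.
Matched pairs: 8; unmatched t2 rows kept: 1.

(45, Design, 3, 1); (45, Design, 6, 1); (45, Finance, 6, 1); (45, IT, 6, 1); (45, Sales, 3, 1); (55, Design, 6, 5); (55, Finance, 6, 5); (55, IT, 6, 5); (NULL, Support, NULL, NULL)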